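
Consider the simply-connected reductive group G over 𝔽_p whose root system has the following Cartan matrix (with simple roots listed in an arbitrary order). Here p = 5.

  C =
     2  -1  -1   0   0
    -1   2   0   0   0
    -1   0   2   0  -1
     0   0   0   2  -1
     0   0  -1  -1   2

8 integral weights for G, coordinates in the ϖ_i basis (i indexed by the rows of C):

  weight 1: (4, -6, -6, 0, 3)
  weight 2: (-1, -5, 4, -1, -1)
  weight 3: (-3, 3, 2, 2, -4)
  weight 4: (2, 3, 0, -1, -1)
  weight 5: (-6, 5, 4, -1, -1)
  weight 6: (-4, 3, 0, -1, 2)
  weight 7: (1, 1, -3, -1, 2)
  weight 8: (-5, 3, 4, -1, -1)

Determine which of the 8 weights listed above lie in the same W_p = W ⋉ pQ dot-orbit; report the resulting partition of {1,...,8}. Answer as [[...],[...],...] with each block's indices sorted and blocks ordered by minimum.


Type A_5, rank 5, |W|=720; reorder rows/cols to standard.

Ā_5 reps of the 8 weights (A_5, coords as presented):

  λ_1 → (4, 0, 1, 0, 0);  λ_2 → (4, 0, 1, 0, 0);  λ_3 → (0, 2, 2, 0, 1);  λ_4 → (1, 1, 2, 0, 1);  λ_5 → (4, 0, 1, 0, 0);  λ_6 → (1, 1, 2, 0, 1);  λ_7 → (0, 2, 2, 0, 1);  λ_8 → (4, 0, 1, 0, 0)

Partition of {1..8} into 3 W_5-dot-orbits:

[[1, 2, 5, 8], [3, 7], [4, 6]]


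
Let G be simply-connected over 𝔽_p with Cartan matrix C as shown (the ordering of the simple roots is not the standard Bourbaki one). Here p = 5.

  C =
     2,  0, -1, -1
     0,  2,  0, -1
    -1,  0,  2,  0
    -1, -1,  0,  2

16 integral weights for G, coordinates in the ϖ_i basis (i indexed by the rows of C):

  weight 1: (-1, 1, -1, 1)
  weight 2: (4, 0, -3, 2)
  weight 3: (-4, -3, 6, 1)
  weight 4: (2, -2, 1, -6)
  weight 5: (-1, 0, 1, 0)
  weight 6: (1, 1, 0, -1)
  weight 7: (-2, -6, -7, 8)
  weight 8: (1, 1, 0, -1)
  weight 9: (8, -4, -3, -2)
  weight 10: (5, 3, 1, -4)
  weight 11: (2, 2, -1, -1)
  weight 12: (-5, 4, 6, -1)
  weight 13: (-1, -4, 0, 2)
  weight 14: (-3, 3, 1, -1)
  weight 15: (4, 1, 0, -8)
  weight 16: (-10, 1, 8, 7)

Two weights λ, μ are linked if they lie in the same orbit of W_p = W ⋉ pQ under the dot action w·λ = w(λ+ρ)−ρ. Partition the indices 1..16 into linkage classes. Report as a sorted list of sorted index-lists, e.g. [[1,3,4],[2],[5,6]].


A_4 Cartan matrix, 4 simple roots permuted; ρ=(1,1,1,1).

Alcove-folded reps (p=5, 16 weights, presented ϖ-order):

  1: (0, 2, 0, 2);  2: (1, 2, 1, 0);  3: (0, 1, 2, 1);  4: (0, 2, 0, 2);  5: (0, 1, 2, 1);  6: (2, 2, 1, 0);  7: (0, 1, 2, 1);  8: (2, 2, 1, 0);  9: (1, 2, 1, 0);  10: (1, 2, 1, 0);  11: (2, 2, 1, 0);  12: (0, 2, 0, 2);  13: (0, 3, 1, 0);  14: (0, 2, 0, 2);  15: (0, 3, 1, 0);  16: (0, 3, 1, 0)

These 16 weights hit 5 W_5-dot-orbits; sizes (4, 3, 3, 3, 3):

[[1, 4, 12, 14], [2, 9, 10], [3, 5, 7], [6, 8, 11], [13, 15, 16]]


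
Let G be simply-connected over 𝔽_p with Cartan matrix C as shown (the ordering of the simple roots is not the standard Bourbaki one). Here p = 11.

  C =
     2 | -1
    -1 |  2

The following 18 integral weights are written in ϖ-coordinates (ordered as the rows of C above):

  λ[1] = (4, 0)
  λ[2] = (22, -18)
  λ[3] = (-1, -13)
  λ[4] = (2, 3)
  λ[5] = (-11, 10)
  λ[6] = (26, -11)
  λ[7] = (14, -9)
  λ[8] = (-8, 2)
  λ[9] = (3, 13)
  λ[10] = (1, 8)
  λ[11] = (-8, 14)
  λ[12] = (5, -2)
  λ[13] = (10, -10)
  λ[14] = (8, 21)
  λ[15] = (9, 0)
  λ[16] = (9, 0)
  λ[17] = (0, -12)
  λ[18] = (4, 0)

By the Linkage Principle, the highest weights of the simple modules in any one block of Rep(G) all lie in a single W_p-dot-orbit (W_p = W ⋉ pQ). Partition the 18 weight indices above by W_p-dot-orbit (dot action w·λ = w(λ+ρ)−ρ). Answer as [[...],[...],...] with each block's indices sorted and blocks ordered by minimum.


Cartan matrix: type A_2 (|W|=6); un-permuting the 2 rows.

Alcove-folded reps (p=11, 18 weights, presented ϖ-order):

  [1] (5, 1)
  [2] (5, 1)
  [3] (10, 1)
  [4] (3, 4)
  [5] (10, 1)
  [6] (5, 1)
  [7] (3, 4)
  [8] (3, 4)
  [9] (3, 4)
  [10] (2, 9)
  [11] (3, 4)
  [12] (5, 1)
  [13] (2, 9)
  [14] (2, 9)
  [15] (10, 1)
  [16] (10, 1)
  [17] (10, 1)
  [18] (5, 1)

Partition of {1..18} into 4 W_11-dot-orbits:

[[1, 2, 6, 12, 18], [3, 5, 15, 16, 17], [4, 7, 8, 9, 11], [10, 13, 14]]


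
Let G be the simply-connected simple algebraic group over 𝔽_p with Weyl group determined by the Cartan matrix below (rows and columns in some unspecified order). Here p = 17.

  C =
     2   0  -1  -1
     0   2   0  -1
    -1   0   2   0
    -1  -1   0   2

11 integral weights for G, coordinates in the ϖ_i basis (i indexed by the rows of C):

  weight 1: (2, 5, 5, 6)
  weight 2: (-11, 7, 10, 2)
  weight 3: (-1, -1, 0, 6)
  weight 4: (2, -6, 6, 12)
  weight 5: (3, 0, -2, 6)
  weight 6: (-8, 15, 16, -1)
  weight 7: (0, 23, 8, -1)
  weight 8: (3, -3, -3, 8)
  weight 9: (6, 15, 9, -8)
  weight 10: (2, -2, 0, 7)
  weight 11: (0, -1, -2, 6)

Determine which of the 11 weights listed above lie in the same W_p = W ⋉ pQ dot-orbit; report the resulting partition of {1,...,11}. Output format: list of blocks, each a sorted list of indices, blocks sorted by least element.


A_4 Cartan matrix, 4 simple roots permuted; ρ=(1,1,1,1).

Alcove-folded reps (p=17, 11 weights, presented ϖ-order):

    1: (3, 1, 1, 7)
    2: (3, 1, 1, 7)
    3: (0, 0, 1, 7)
    4: (3, 1, 1, 7)
    5: (3, 1, 1, 7)
    6: (0, 0, 1, 7)
    7: (0, 0, 1, 7)
    8: (2, 2, 2, 7)
    9: (0, 0, 1, 7)
    10: (3, 1, 1, 7)
    11: (0, 0, 1, 7)

Linkage partition of the 11 weights (3 classes, p=17):

[[1, 2, 4, 5, 10], [3, 6, 7, 9, 11], [8]]


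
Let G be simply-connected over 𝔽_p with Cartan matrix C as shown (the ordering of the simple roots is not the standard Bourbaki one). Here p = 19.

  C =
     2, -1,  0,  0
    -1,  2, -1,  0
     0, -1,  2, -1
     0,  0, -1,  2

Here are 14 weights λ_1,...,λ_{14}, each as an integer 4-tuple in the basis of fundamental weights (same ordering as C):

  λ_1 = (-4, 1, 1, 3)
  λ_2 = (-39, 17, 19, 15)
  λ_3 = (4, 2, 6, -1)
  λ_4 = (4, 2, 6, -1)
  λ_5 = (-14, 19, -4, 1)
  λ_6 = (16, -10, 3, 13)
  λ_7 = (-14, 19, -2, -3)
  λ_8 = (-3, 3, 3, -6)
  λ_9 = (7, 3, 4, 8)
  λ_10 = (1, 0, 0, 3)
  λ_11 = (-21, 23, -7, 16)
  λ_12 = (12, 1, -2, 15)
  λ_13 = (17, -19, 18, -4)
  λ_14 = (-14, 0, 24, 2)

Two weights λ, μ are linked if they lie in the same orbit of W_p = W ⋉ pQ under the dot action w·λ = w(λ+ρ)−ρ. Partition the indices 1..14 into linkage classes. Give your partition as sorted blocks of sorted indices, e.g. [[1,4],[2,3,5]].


Dynkin diagram of C (from the 6 off-diagonal −1 entries): A_4.

Each λ_j+ρ reduced to Ā_19; 4-tuples below use C's row order:

  [1] (2, 1, 1, 4)
  [2] (0, 16, 2, 1)
  [3] (5, 3, 7, 0)
  [4] (5, 3, 7, 0)
  [5] (12, 4, 2, 0)
  [6] (1, 4, 5, 2)
  [7] (12, 4, 2, 0)
  [8] (2, 1, 1, 4)
  [9] (1, 4, 5, 2)
  [10] (2, 1, 1, 4)
  [11] (2, 1, 1, 4)
  [12] (2, 1, 1, 4)
  [13] (0, 16, 2, 1)
  [14] (3, 3, 6, 1)

Partition of {1..14} into 6 W_19-dot-orbits:

[[1, 8, 10, 11, 12], [2, 13], [3, 4], [5, 7], [6, 9], [14]]


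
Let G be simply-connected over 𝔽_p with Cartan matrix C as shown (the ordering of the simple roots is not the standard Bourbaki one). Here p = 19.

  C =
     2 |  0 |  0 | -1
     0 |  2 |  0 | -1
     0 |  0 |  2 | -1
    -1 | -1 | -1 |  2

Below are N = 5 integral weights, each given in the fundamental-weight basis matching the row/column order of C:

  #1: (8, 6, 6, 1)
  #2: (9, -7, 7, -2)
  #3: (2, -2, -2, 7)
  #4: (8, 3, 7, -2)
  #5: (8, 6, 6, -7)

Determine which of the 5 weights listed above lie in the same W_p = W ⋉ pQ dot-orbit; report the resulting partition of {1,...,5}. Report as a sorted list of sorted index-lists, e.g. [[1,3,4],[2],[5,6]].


Type D_4, rank 4, |W|=192; reorder rows/cols to standard.

Each λ_j+ρ reduced to Ā_19; 4-tuples below use C's row order:

  λ_1 → (3, 1, 1, 6) · λ_2 → (3, 1, 1, 6) · λ_3 → (3, 1, 1, 6) · λ_4 → (8, 3, 7, 0) · λ_5 → (3, 1, 1, 6)

The 5 indices split into 2 linkage classes (same alcove rep ⇔ same W_19-dot-orbit):

[[1, 2, 3, 5], [4]]


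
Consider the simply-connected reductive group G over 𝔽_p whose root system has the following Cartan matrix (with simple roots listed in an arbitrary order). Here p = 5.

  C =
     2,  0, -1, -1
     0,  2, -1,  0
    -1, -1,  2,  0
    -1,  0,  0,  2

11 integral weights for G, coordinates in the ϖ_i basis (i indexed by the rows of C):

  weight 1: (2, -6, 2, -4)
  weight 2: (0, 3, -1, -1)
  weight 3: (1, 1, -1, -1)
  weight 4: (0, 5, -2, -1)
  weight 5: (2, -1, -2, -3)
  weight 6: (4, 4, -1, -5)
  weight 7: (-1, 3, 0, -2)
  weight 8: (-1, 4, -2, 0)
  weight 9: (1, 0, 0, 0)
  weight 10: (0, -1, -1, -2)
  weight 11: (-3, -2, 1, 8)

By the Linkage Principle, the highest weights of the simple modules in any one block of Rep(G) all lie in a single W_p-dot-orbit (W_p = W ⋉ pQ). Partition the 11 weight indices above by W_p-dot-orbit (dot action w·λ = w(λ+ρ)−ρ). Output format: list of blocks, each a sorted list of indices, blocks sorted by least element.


Type A_4, rank 4, |W|=120; reorder rows/cols to standard.

λ_j+ρ reflected into Ā_5 (⟨·,θ^∨⟩≤5); 4-tuples as given:

    1: (2, 2, 0, 0)
    2: (1, 4, 0, 0)
    3: (2, 2, 0, 0)
    4: (1, 4, 0, 0)
    5: (0, 1, 0, 2)
    6: (0, 0, 0, 1)
    7: (1, 4, 0, 0)
    8: (1, 4, 0, 0)
    9: (2, 1, 1, 1)
    10: (0, 0, 0, 1)
    11: (2, 1, 1, 1)

Linkage partition of the 11 weights (5 classes, p=5):

[[1, 3], [2, 4, 7, 8], [5], [6, 10], [9, 11]]


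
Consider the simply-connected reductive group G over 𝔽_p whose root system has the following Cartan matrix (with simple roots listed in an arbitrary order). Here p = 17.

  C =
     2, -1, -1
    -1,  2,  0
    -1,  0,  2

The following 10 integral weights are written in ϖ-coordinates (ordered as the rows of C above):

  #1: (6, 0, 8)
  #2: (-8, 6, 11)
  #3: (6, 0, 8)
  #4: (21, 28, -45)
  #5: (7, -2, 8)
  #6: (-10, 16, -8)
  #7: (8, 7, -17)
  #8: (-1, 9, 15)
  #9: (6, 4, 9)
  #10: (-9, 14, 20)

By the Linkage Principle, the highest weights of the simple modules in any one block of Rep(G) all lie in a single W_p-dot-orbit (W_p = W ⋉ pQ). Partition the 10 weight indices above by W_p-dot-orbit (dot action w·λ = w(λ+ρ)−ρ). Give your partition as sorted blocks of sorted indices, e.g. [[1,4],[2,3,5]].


Root system A_3: the 3×3 matrix C matches after relabeling.

Alcove-folded reps (p=17, 10 weights, presented ϖ-order):

  λ_1+ρ ↦ (7, 1, 9);  λ_2+ρ ↦ (7, 0, 5);  λ_3+ρ ↦ (7, 1, 9);  λ_4+ρ ↦ (7, 0, 5);  λ_5+ρ ↦ (7, 1, 9);  λ_6+ρ ↦ (7, 1, 9);  λ_7+ρ ↦ (7, 1, 9);  λ_8+ρ ↦ (0, 1, 7);  λ_9+ρ ↦ (7, 0, 5);  λ_10+ρ ↦ (4, 4, 2)

4 distinct reps among the 10 weights ⇒ 4 W_17-linkage classes:

[[1, 3, 5, 6, 7], [2, 4, 9], [8], [10]]


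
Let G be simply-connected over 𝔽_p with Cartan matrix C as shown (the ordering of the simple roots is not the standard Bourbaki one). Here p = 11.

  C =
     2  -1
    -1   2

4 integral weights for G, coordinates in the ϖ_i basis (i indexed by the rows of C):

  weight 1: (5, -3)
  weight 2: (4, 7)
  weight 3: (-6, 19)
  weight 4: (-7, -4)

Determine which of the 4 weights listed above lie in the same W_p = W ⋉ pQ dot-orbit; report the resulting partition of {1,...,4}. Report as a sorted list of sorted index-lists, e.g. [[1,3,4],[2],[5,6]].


Cartan matrix: type A_2 (|W|=6); un-permuting the 2 rows.

Folding the 4 weights λ_j+ρ into Ā_11 (reps in the given 2-coord order):

  λ_1+ρ ↦ (4, 2) · λ_2+ρ ↦ (3, 6) · λ_3+ρ ↦ (4, 2) · λ_4+ρ ↦ (3, 6)

Partition of {1..4} into 2 W_11-dot-orbits:

[[1, 3], [2, 4]]


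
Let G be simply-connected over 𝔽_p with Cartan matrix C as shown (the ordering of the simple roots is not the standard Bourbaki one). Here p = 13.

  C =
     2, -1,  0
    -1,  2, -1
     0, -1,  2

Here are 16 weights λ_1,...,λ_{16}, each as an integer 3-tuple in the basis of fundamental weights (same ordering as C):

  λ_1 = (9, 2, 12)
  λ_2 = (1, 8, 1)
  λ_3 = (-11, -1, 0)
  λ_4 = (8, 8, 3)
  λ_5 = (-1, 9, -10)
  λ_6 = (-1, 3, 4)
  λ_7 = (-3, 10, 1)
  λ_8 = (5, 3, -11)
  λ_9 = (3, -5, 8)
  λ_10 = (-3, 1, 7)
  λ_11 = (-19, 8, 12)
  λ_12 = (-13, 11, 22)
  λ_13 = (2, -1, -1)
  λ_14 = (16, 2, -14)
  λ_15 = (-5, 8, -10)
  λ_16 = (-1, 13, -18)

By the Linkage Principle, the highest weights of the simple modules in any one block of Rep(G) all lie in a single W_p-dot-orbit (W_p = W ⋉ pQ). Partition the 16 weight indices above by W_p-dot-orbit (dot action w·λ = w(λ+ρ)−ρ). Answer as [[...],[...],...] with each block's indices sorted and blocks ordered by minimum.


A_3 Cartan matrix, 3 simple roots permuted; ρ=(1,1,1).

λ_j+ρ reflected into Ā_13 (⟨·,θ^∨⟩≤13); 3-tuples as given:

  λ_1 → (3, 0, 0) · λ_2 → (2, 9, 2) · λ_3 → (0, 1, 9) · λ_4 → (0, 4, 5) · λ_5 → (0, 1, 9) · λ_6 → (0, 4, 5) · λ_7 → (2, 9, 2) · λ_8 → (0, 6, 4) · λ_9 → (0, 4, 5) · λ_10 → (2, 0, 8) · λ_11 → (0, 4, 5) · λ_12 → (0, 1, 9) · λ_13 → (3, 0, 0) · λ_14 → (0, 6, 4) · λ_15 → (0, 4, 5) · λ_16 → (0, 1, 9)

Grouping the 16 weights by Ā_13-representative: 6 linkage classes.

[[1, 13], [2, 7], [3, 5, 12, 16], [4, 6, 9, 11, 15], [8, 14], [10]]


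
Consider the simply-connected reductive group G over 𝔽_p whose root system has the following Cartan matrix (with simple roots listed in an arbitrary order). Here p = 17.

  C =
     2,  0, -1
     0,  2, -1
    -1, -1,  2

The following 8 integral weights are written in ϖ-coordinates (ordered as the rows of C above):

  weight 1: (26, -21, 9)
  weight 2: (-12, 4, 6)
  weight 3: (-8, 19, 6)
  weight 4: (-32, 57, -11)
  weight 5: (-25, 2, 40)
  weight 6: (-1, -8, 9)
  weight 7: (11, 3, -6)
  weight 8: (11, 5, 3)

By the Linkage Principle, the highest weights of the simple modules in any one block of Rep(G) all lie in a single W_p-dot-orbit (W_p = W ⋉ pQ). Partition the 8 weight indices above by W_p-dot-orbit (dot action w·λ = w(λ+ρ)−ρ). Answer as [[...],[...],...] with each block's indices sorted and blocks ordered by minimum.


Type A_3, rank 3, |W|=24; reorder rows/cols to standard.

Folding the 8 weights λ_j+ρ into Ā_17 (reps in the given 3-coord order):

  [1] (0, 7, 3) · [2] (7, 1, 4) · [3] (0, 7, 3) · [4] (0, 7, 3) · [5] (0, 7, 3) · [6] (0, 7, 3) · [7] (7, 1, 4) · [8] (7, 1, 4)

Grouping the 8 weights by Ā_17-representative: 2 linkage classes.

[[1, 3, 4, 5, 6], [2, 7, 8]]


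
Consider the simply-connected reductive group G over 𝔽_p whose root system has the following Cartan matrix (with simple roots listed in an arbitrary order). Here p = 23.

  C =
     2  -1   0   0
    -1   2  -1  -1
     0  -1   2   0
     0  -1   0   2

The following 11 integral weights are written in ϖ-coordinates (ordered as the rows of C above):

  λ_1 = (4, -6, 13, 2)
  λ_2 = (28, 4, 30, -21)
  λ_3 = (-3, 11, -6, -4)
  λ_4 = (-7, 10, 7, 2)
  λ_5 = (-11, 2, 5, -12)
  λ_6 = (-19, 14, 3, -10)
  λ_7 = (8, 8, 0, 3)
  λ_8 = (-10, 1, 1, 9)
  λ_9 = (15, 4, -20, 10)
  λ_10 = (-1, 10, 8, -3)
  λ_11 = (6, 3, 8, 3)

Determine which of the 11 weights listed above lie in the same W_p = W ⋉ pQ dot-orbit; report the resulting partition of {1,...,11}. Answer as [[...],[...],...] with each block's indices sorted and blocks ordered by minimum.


Dynkin diagram of C (from the 6 off-diagonal −1 entries): D_4.

Each λ_j+ρ reduced to Ā_23; 4-tuples below use C's row order:

  λ_1+ρ ↦ (0, 3, 9, 2);  λ_2+ρ ↦ (6, 1, 8, 3);  λ_3+ρ ↦ (2, 2, 5, 3);  λ_4+ρ ↦ (6, 1, 8, 3);  λ_5+ρ ↦ (1, 6, 3, 2);  λ_6+ρ ↦ (6, 1, 8, 3);  λ_7+ρ ↦ (9, 0, 1, 4);  λ_8+ρ ↦ (2, 2, 5, 3);  λ_9+ρ ↦ (2, 2, 5, 3);  λ_10+ρ ↦ (0, 3, 9, 2);  λ_11+ρ ↦ (6, 1, 8, 3)

These 11 weights hit 5 W_23-dot-orbits; sizes (2, 4, 3, 1, 1):

[[1, 10], [2, 4, 6, 11], [3, 8, 9], [5], [7]]


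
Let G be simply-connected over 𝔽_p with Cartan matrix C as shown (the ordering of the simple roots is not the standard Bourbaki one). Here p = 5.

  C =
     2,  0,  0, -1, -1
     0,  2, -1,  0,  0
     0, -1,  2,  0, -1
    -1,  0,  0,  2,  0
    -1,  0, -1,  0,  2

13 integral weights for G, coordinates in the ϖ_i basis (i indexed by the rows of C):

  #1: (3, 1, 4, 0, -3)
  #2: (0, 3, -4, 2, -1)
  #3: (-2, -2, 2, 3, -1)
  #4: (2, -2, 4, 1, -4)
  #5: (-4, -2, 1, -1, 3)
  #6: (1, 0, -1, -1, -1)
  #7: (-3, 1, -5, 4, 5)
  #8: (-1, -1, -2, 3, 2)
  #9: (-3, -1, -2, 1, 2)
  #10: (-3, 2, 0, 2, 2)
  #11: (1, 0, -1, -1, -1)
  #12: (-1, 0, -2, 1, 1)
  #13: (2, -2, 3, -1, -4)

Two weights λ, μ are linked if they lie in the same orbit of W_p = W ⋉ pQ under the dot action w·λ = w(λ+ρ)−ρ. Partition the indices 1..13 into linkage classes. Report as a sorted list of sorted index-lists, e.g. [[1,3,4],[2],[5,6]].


Dynkin diagram of C (from the 8 off-diagonal −1 entries): A_5.

λ_j+ρ reflected into Ā_5 (⟨·,θ^∨⟩≤5); 5-tuples as given:

    λ_1 → (2, 1, 0, 0, 0)
    λ_2 → (2, 1, 0, 1, 1)
    λ_3 → (0, 0, 1, 2, 1)
    λ_4 → (0, 1, 0, 0, 3)
    λ_5 → (0, 0, 1, 2, 1)
    λ_6 → (2, 1, 0, 0, 0)
    λ_7 → (1, 2, 0, 1, 0)
    λ_8 → (0, 0, 1, 2, 1)
    λ_9 → (2, 1, 0, 0, 0)
    λ_10 → (0, 0, 1, 2, 1)
    λ_11 → (2, 1, 0, 0, 0)
    λ_12 → (0, 0, 1, 2, 1)
    λ_13 → (0, 1, 0, 0, 3)

These 13 weights hit 5 W_5-dot-orbits; sizes (4, 1, 5, 2, 1):

[[1, 6, 9, 11], [2], [3, 5, 8, 10, 12], [4, 13], [7]]


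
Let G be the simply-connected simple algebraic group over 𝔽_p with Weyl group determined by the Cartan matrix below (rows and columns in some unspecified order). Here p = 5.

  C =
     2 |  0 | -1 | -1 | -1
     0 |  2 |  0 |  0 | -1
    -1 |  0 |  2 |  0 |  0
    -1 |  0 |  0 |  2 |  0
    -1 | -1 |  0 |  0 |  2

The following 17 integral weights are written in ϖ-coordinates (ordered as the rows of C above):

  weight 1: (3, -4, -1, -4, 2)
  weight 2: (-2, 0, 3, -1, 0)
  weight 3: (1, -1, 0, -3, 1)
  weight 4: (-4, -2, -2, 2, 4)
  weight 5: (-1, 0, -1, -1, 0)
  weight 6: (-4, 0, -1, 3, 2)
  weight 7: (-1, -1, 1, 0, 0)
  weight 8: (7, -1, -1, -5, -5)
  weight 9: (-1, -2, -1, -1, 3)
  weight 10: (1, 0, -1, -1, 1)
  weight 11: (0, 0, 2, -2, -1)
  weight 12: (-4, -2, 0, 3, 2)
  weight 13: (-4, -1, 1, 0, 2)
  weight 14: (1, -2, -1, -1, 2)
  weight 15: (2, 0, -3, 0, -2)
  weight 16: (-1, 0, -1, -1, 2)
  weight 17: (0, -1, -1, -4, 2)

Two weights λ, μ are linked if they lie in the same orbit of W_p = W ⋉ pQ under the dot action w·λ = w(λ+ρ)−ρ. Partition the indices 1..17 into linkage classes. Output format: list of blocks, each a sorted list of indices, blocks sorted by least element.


Type D_5, rank 5, |W|=1920; reorder rows/cols to standard.

λ_j+ρ reflected into Ā_5 (⟨·,θ^∨⟩≤5); 5-tuples as given:

  λ_1+ρ ↦ (0, 0, 2, 1, 1);  λ_2+ρ ↦ (0, 1, 3, 1, 0);  λ_3+ρ ↦ (0, 0, 1, 2, 0);  λ_4+ρ ↦ (0, 1, 3, 1, 0);  λ_5+ρ ↦ (0, 1, 0, 0, 1);  λ_6+ρ ↦ (0, 1, 3, 1, 0);  λ_7+ρ ↦ (0, 0, 2, 1, 1);  λ_8+ρ ↦ (0, 1, 3, 1, 0);  λ_9+ρ ↦ (0, 1, 0, 0, 1);  λ_10+ρ ↦ (0, 1, 0, 0, 1);  λ_11+ρ ↦ (0, 1, 3, 1, 0);  λ_12+ρ ↦ (0, 0, 2, 1, 1);  λ_13+ρ ↦ (0, 0, 1, 2, 0);  λ_14+ρ ↦ (0, 1, 0, 0, 1);  λ_15+ρ ↦ (0, 0, 2, 1, 1);  λ_16+ρ ↦ (0, 1, 0, 0, 1);  λ_17+ρ ↦ (0, 0, 2, 1, 1)

Partition of {1..17} into 4 W_5-dot-orbits:

[[1, 7, 12, 15, 17], [2, 4, 6, 8, 11], [3, 13], [5, 9, 10, 14, 16]]


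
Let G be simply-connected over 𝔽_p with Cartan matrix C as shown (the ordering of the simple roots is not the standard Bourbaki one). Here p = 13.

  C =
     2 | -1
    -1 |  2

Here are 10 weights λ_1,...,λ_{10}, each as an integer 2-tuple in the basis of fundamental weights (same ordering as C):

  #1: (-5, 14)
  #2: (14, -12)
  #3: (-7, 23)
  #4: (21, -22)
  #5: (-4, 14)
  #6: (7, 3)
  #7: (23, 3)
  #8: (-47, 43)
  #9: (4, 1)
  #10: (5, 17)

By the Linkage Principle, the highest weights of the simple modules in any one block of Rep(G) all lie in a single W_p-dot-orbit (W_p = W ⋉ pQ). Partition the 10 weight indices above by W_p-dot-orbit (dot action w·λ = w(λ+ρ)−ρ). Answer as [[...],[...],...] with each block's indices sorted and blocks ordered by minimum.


Cartan matrix: type A_2 (|W|=6); un-permuting the 2 rows.

λ_j+ρ reflected into Ā_13 (⟨·,θ^∨⟩≤13); 2-tuples as given:

  1: (2, 9)
  2: (2, 9)
  3: (5, 2)
  4: (8, 4)
  5: (1, 10)
  6: (8, 4)
  7: (2, 9)
  8: (5, 2)
  9: (5, 2)
  10: (5, 2)

Grouping the 10 weights by Ā_13-representative: 4 linkage classes.

[[1, 2, 7], [3, 8, 9, 10], [4, 6], [5]]


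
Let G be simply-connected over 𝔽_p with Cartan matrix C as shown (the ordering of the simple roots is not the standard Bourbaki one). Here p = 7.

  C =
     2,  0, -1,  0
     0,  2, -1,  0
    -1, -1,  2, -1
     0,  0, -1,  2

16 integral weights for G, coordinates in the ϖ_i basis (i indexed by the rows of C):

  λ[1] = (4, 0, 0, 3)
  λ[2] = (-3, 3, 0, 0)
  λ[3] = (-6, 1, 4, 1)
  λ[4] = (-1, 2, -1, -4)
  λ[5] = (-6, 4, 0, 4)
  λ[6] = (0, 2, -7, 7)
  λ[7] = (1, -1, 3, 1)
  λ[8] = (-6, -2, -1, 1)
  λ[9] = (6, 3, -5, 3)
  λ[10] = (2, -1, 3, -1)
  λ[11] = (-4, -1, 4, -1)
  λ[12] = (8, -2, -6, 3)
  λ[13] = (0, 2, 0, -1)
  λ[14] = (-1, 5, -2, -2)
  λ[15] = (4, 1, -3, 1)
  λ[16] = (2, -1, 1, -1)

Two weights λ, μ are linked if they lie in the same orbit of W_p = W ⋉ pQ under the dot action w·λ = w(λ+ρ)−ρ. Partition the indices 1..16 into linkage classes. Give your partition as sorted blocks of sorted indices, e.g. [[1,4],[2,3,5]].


C ↔ D_4 under row/col permutation; |W(D_4)| = 192.

Folding the 16 weights λ_j+ρ into Ā_7 (reps in the given 4-coord order):

  [1] (1, 3, 1, 0)
  [2] (1, 3, 1, 0)
  [3] (3, 0, 2, 0)
  [4] (3, 0, 0, 0)
  [5] (1, 1, 0, 1)
  [6] (3, 1, 1, 0)
  [7] (1, 1, 0, 1)
  [8] (3, 1, 1, 0)
  [9] (3, 0, 0, 0)
  [10] (3, 0, 0, 0)
  [11] (3, 0, 2, 0)
  [12] (1, 3, 1, 0)
  [13] (1, 3, 1, 0)
  [14] (1, 3, 1, 0)
  [15] (3, 0, 2, 0)
  [16] (3, 0, 2, 0)

Partition of {1..16} into 5 W_7-dot-orbits:

[[1, 2, 12, 13, 14], [3, 11, 15, 16], [4, 9, 10], [5, 7], [6, 8]]


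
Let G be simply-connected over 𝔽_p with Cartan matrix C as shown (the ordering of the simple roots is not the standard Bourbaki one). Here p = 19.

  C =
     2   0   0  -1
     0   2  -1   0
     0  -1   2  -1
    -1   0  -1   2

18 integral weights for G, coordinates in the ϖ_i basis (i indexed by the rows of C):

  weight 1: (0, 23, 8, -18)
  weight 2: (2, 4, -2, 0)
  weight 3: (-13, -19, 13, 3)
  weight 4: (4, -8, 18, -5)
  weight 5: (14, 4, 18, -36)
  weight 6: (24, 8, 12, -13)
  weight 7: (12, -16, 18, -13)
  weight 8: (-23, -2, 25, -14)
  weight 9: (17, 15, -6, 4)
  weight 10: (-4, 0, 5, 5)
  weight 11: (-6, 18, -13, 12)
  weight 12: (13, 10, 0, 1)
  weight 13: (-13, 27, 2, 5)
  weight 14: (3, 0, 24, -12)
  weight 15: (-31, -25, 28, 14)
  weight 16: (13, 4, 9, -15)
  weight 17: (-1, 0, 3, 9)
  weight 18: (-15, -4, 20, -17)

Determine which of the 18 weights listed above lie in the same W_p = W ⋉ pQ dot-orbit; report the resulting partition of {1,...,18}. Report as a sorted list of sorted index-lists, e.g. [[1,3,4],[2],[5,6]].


Dynkin diagram of C (from the 6 off-diagonal −1 entries): A_4.

Each λ_j+ρ reduced to Ā_19; 4-tuples below use C's row order:

    1: (5, 2, 1, 2)
    2: (3, 4, 1, 0)
    3: (0, 6, 8, 4)
    4: (0, 6, 8, 4)
    5: (3, 4, 1, 0)
    6: (3, 1, 6, 3)
    7: (0, 6, 8, 4)
    8: (3, 1, 6, 3)
    9: (3, 4, 1, 0)
    10: (3, 1, 6, 3)
    11: (0, 6, 8, 4)
    12: (5, 2, 1, 2)
    13: (3, 1, 6, 3)
    14: (0, 6, 8, 4)
    15: (4, 5, 5, 1)
    16: (0, 1, 4, 10)
    17: (0, 1, 4, 10)
    18: (5, 2, 1, 2)

Partition of {1..18} into 6 W_19-dot-orbits:

[[1, 12, 18], [2, 5, 9], [3, 4, 7, 11, 14], [6, 8, 10, 13], [15], [16, 17]]


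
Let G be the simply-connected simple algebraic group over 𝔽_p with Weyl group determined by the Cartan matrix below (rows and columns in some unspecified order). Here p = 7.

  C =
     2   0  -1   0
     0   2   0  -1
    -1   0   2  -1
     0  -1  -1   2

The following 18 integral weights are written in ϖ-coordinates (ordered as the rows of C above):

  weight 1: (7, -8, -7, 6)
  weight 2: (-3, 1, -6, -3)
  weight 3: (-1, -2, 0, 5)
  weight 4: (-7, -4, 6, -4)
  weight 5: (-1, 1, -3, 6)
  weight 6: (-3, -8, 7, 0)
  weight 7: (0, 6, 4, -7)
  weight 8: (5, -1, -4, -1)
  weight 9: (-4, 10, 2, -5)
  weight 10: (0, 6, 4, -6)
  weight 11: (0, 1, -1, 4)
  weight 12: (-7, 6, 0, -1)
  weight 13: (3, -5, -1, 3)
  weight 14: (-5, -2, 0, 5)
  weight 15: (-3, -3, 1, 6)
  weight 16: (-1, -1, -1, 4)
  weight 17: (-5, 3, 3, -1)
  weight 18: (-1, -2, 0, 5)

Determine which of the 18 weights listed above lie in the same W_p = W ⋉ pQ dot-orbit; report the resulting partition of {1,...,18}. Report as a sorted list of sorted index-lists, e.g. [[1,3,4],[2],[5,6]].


Type A_4, rank 4, |W|=120; reorder rows/cols to standard.

λ_j+ρ reflected into Ā_7 (⟨·,θ^∨⟩≤7); 4-tuples as given:

  λ_1 → (0, 1, 0, 5);  λ_2 → (0, 0, 0, 5);  λ_3 → (0, 1, 1, 5);  λ_4 → (1, 1, 3, 2);  λ_5 → (0, 0, 0, 5);  λ_6 → (0, 1, 0, 5);  λ_7 → (0, 1, 1, 5);  λ_8 → (3, 3, 0, 0);  λ_9 → (3, 3, 0, 0);  λ_10 → (0, 1, 0, 5);  λ_11 → (0, 1, 0, 5);  λ_12 → (0, 1, 0, 5);  λ_13 → (3, 3, 0, 0);  λ_14 → (1, 1, 3, 2);  λ_15 → (0, 0, 0, 5);  λ_16 → (0, 0, 0, 5);  λ_17 → (3, 3, 0, 0);  λ_18 → (0, 1, 1, 5)

5 distinct reps among the 18 weights ⇒ 5 W_7-linkage classes:

[[1, 6, 10, 11, 12], [2, 5, 15, 16], [3, 7, 18], [4, 14], [8, 9, 13, 17]]


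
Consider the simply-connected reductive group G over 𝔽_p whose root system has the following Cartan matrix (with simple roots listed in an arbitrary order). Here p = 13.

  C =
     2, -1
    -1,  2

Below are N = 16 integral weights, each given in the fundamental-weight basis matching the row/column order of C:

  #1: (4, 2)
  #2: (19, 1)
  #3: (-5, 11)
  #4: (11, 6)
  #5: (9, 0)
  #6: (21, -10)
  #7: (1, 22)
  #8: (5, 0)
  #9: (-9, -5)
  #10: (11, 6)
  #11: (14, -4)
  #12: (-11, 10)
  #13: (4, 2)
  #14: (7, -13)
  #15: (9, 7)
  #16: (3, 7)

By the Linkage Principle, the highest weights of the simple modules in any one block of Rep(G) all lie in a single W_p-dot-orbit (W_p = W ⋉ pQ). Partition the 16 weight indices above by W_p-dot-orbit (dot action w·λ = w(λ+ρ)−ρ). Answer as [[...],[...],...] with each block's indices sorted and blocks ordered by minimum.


Root system A_2: the 2×2 matrix C matches after relabeling.

Each λ_j+ρ reduced to Ā_13; 2-tuples below use C's row order:

  [1] (5, 3)
  [2] (4, 7)
  [3] (4, 8)
  [4] (6, 1)
  [5] (10, 1)
  [6] (4, 0)
  [7] (10, 1)
  [8] (6, 1)
  [9] (4, 8)
  [10] (6, 1)
  [11] (10, 1)
  [12] (10, 1)
  [13] (5, 3)
  [14] (4, 8)
  [15] (5, 3)
  [16] (4, 8)

The 16 indices split into 6 linkage classes (same alcove rep ⇔ same W_13-dot-orbit):

[[1, 13, 15], [2], [3, 9, 14, 16], [4, 8, 10], [5, 7, 11, 12], [6]]


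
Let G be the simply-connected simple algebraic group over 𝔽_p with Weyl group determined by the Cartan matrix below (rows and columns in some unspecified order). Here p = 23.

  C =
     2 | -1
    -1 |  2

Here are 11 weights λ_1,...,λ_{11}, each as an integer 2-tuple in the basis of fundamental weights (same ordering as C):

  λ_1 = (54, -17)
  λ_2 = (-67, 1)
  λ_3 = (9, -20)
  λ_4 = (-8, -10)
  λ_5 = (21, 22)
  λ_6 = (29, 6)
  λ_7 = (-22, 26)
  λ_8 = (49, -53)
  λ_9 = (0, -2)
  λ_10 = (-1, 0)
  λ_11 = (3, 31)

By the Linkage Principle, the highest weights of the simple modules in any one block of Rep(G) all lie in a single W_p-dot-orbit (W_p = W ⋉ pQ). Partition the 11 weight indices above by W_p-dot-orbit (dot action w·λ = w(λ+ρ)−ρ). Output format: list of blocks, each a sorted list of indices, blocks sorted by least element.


C ↔ A_2 under row/col permutation; |W(A_2)| = 6.

Folding the 11 weights λ_j+ρ into Ā_23 (reps in the given 2-coord order):

  [1] (9, 7);  [2] (3, 2);  [3] (9, 10);  [4] (9, 7);  [5] (0, 1);  [6] (9, 7);  [7] (17, 2);  [8] (17, 2);  [9] (0, 1);  [10] (0, 1);  [11] (9, 10)

The 11 indices split into 5 linkage classes (same alcove rep ⇔ same W_23-dot-orbit):

[[1, 4, 6], [2], [3, 11], [5, 9, 10], [7, 8]]


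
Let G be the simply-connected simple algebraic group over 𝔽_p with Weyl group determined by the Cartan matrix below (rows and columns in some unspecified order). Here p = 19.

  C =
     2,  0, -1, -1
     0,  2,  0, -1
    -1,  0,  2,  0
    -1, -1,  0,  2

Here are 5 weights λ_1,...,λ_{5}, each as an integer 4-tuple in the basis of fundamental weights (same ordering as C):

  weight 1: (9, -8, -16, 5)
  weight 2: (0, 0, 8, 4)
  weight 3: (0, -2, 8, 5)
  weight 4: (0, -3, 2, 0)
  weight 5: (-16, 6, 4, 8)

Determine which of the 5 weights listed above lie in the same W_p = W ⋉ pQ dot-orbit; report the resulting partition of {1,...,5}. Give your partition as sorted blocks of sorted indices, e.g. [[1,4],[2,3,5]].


C ↔ A_4 under row/col permutation; |W(A_4)| = 120.

λ_j+ρ reflected into Ā_19 (⟨·,θ^∨⟩≤19); 4-tuples as given:

  [1] (1, 1, 9, 5);  [2] (1, 1, 9, 5);  [3] (1, 1, 9, 5);  [4] (0, 1, 3, 1);  [5] (1, 1, 9, 5)

The 5 indices split into 2 linkage classes (same alcove rep ⇔ same W_19-dot-orbit):

[[1, 2, 3, 5], [4]]


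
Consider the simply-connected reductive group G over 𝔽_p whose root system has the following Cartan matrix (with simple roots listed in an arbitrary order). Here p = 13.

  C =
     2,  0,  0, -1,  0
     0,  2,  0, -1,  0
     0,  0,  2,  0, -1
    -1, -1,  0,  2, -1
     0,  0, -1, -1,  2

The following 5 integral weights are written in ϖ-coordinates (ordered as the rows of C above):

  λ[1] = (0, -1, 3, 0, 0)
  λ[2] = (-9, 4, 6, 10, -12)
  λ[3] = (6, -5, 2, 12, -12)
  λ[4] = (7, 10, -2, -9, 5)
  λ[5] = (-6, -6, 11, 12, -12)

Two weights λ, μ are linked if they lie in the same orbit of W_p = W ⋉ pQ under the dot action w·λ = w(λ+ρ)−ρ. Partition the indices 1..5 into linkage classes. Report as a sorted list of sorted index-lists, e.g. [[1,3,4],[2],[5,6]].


Root system D_5: the 5×5 matrix C matches after relabeling.

Folding the 5 weights λ_j+ρ into Ā_13 (reps in the given 5-coord order):

  λ_1+ρ ↦ (1, 0, 4, 1, 1)
  λ_2+ρ ↦ (0, 3, 1, 2, 2)
  λ_3+ρ ↦ (0, 3, 1, 2, 2)
  λ_4+ρ ↦ (0, 3, 1, 2, 2)
  λ_5+ρ ↦ (3, 3, 0, 1, 1)

Partition of {1..5} into 3 W_13-dot-orbits:

[[1], [2, 3, 4], [5]]


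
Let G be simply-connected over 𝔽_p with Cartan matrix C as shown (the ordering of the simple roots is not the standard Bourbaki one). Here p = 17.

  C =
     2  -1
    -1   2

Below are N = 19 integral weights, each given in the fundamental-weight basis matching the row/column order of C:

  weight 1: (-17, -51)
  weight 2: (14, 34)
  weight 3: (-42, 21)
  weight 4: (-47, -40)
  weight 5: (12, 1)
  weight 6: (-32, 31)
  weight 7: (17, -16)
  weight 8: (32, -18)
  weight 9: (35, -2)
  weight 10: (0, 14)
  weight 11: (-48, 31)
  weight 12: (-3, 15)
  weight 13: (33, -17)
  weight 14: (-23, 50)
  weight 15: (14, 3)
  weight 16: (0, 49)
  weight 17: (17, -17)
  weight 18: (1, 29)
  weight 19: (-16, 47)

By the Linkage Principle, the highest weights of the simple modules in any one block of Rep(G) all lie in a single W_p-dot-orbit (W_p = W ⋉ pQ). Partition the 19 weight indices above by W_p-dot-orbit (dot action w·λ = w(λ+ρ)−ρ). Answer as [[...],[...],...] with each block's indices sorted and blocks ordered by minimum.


Dynkin diagram of C (from the 2 off-diagonal −1 entries): A_2.

Alcove-folded reps (p=17, 19 weights, presented ϖ-order):

  λ_1 → (1, 15)
  λ_2 → (1, 15)
  λ_3 → (5, 2)
  λ_4 → (5, 12)
  λ_5 → (13, 2)
  λ_6 → (2, 14)
  λ_7 → (2, 14)
  λ_8 → (0, 1)
  λ_9 → (1, 15)
  λ_10 → (1, 15)
  λ_11 → (13, 2)
  λ_12 → (2, 14)
  λ_13 → (0, 1)
  λ_14 → (5, 12)
  λ_15 → (13, 2)
  λ_16 → (0, 1)
  λ_17 → (1, 15)
  λ_18 → (13, 2)
  λ_19 → (2, 14)

The 19 indices split into 6 linkage classes (same alcove rep ⇔ same W_17-dot-orbit):

[[1, 2, 9, 10, 17], [3], [4, 14], [5, 11, 15, 18], [6, 7, 12, 19], [8, 13, 16]]


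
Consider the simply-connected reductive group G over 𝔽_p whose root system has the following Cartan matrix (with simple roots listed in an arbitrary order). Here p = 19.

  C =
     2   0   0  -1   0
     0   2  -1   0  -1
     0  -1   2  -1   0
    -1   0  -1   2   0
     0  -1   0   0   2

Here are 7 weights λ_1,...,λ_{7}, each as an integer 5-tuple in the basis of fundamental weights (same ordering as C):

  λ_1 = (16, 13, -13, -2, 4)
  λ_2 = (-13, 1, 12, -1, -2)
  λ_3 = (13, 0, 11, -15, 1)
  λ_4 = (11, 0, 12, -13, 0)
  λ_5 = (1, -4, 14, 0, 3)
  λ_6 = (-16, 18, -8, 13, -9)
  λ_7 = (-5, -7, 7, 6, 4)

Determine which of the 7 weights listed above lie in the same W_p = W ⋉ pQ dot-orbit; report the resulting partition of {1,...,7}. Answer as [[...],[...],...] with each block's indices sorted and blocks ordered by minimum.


C ↔ A_5 under row/col permutation; |W(A_5)| = 720.

W_19-reps of the 7 weights in Ā_19 (same 5-coord order as C):

  1: (0, 1, 1, 12, 1);  2: (0, 1, 1, 12, 1);  3: (0, 1, 1, 12, 1);  4: (0, 1, 1, 12, 1);  5: (2, 3, 12, 1, 1);  6: (0, 3, 1, 7, 1);  7: (4, 5, 2, 3, 1)

The 7 indices split into 4 linkage classes (same alcove rep ⇔ same W_19-dot-orbit):

[[1, 2, 3, 4], [5], [6], [7]]


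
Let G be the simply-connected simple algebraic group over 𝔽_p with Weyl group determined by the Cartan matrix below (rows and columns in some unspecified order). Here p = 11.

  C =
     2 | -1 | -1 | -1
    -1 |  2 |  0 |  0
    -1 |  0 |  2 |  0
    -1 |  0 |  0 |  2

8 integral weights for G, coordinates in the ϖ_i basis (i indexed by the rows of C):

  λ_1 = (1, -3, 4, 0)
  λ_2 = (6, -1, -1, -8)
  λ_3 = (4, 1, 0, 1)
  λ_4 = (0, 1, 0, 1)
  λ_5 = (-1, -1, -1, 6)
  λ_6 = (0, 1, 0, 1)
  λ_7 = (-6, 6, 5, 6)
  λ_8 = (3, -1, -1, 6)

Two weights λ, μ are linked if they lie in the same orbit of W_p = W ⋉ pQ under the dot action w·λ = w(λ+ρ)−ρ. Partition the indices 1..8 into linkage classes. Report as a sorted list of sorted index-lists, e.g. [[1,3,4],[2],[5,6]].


Type D_4, rank 4, |W|=192; reorder rows/cols to standard.

Folding the 8 weights λ_j+ρ into Ā_11 (reps in the given 4-coord order):

  1: (0, 2, 5, 1);  2: (0, 0, 0, 7);  3: (1, 2, 1, 2);  4: (1, 2, 1, 2);  5: (0, 0, 0, 7);  6: (1, 2, 1, 2);  7: (1, 2, 1, 2);  8: (0, 0, 0, 7)

Grouping the 8 weights by Ā_11-representative: 3 linkage classes.

[[1], [2, 5, 8], [3, 4, 6, 7]]


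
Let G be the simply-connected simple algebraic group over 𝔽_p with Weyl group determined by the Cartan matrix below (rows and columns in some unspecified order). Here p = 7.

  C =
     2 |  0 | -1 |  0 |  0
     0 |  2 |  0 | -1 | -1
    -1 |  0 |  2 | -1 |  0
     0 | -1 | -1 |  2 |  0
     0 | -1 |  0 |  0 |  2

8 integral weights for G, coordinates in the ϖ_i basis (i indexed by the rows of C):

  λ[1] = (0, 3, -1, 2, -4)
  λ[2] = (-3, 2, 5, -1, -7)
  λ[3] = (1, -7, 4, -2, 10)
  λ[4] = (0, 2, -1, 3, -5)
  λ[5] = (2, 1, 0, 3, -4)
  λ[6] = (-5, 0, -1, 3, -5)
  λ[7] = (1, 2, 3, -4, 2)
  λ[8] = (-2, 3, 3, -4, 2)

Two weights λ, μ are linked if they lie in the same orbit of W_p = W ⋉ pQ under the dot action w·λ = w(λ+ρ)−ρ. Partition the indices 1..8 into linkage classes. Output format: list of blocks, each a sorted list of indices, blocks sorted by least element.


Dynkin diagram of C (from the 8 off-diagonal −1 entries): A_5.

Folding the 8 weights λ_j+ρ into Ā_7 (reps in the given 5-coord order):

    λ_1+ρ ↦ (0, 1, 0, 3, 2)
    λ_2+ρ ↦ (0, 0, 1, 3, 1)
    λ_3+ρ ↦ (2, 1, 2, 2, 0)
    λ_4+ρ ↦ (0, 1, 0, 3, 2)
    λ_5+ρ ↦ (0, 0, 1, 3, 1)
    λ_6+ρ ↦ (0, 0, 1, 3, 1)
    λ_7+ρ ↦ (0, 0, 1, 3, 1)
    λ_8+ρ ↦ (0, 1, 0, 3, 2)

Grouping the 8 weights by Ā_7-representative: 3 linkage classes.

[[1, 4, 8], [2, 5, 6, 7], [3]]


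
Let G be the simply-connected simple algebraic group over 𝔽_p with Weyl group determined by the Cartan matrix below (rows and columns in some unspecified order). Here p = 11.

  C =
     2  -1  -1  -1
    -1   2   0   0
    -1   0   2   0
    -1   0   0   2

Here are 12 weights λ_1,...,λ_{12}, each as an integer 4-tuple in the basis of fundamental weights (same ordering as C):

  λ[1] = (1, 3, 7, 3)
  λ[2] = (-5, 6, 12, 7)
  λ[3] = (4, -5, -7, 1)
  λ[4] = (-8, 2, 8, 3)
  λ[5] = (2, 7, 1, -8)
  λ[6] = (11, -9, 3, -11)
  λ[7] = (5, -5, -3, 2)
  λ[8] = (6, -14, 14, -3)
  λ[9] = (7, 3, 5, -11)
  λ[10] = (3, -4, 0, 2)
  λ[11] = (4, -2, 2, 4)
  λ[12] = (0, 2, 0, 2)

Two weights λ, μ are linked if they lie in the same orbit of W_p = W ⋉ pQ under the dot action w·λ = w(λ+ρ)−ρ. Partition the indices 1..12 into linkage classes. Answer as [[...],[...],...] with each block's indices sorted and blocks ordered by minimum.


Type D_4, rank 4, |W|=192; reorder rows/cols to standard.

Folding the 12 weights λ_j+ρ into Ā_11 (reps in the given 4-coord order):

  λ_1+ρ ↦ (1, 3, 1, 3)
  λ_2+ρ ↦ (0, 4, 2, 3)
  λ_3+ρ ↦ (1, 1, 1, 3)
  λ_4+ρ ↦ (0, 4, 2, 3)
  λ_5+ρ ↦ (0, 4, 2, 3)
  λ_6+ρ ↦ (1, 1, 1, 3)
  λ_7+ρ ↦ (0, 4, 2, 3)
  λ_8+ρ ↦ (0, 4, 2, 3)
  λ_9+ρ ↦ (1, 3, 1, 3)
  λ_10+ρ ↦ (1, 3, 1, 3)
  λ_11+ρ ↦ (1, 1, 1, 3)
  λ_12+ρ ↦ (1, 3, 1, 3)

Grouping the 12 weights by Ā_11-representative: 3 linkage classes.

[[1, 9, 10, 12], [2, 4, 5, 7, 8], [3, 6, 11]]


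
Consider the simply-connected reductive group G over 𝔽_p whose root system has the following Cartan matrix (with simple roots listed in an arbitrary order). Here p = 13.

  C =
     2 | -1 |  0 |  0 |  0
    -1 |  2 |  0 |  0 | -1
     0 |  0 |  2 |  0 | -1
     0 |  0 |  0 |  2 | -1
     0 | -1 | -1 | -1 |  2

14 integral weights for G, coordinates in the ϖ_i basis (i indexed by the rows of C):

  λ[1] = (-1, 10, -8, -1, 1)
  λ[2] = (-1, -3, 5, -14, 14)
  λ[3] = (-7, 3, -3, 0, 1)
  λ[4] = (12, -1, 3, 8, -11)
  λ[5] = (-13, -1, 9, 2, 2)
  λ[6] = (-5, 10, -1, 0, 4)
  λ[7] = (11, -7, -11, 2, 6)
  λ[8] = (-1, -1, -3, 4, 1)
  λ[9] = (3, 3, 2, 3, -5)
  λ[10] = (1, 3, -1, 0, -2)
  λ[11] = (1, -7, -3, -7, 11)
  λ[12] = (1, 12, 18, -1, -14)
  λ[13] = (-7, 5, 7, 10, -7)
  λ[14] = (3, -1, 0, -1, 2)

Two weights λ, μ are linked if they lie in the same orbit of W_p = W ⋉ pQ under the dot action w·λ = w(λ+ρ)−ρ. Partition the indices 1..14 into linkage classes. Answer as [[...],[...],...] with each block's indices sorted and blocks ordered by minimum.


Dynkin diagram of C (from the 8 off-diagonal −1 entries): D_5.

Each λ_j+ρ reduced to Ā_13; 5-tuples below use C's row order:

  1: (0, 0, 2, 5, 0) · 2: (0, 0, 2, 5, 0) · 3: (4, 0, 0, 1, 1) · 4: (3, 0, 1, 6, 0) · 5: (3, 0, 1, 6, 0) · 6: (2, 3, 1, 0, 0) · 7: (3, 0, 1, 6, 0) · 8: (0, 0, 2, 5, 0) · 9: (4, 0, 1, 0, 3) · 10: (2, 3, 1, 0, 0) · 11: (4, 0, 0, 4, 2) · 12: (0, 0, 2, 5, 0) · 13: (0, 0, 2, 5, 0) · 14: (4, 0, 1, 0, 3)

6 distinct reps among the 14 weights ⇒ 6 W_13-linkage classes:

[[1, 2, 8, 12, 13], [3], [4, 5, 7], [6, 10], [9, 14], [11]]


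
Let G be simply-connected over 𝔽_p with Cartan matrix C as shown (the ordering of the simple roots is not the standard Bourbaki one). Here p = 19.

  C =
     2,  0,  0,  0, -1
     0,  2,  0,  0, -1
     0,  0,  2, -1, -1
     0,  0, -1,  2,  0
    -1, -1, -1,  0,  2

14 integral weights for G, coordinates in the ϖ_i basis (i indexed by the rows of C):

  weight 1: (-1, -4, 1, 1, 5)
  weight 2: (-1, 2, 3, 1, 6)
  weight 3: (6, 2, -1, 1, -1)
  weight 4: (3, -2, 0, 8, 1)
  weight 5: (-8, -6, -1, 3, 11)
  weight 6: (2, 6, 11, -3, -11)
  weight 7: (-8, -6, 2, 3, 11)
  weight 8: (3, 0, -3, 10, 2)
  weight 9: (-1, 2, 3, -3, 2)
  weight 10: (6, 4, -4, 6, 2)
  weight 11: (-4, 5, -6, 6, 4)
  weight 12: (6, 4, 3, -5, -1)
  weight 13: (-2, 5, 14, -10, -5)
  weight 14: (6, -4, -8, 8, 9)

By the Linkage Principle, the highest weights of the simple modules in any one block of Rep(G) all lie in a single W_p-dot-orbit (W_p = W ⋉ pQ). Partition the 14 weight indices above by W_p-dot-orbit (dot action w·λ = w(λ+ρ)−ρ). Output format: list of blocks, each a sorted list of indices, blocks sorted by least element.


Cartan matrix: type D_5 (|W|=1920); un-permuting the 5 rows.

Alcove-folded reps (p=19, 14 weights, presented ϖ-order):

  [1] (0, 3, 2, 2, 3) · [2] (0, 3, 2, 2, 3) · [3] (7, 3, 0, 2, 0) · [4] (4, 1, 1, 9, 1) · [5] (7, 5, 0, 4, 0) · [6] (7, 3, 0, 2, 0) · [7] (7, 5, 0, 4, 0) · [8] (4, 1, 1, 9, 1) · [9] (0, 3, 2, 2, 3) · [10] (7, 5, 0, 4, 0) · [11] (0, 3, 2, 2, 3) · [12] (7, 5, 0, 4, 0) · [13] (4, 1, 1, 9, 1) · [14] (7, 3, 0, 2, 0)

Partition of {1..14} into 4 W_19-dot-orbits:

[[1, 2, 9, 11], [3, 6, 14], [4, 8, 13], [5, 7, 10, 12]]
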